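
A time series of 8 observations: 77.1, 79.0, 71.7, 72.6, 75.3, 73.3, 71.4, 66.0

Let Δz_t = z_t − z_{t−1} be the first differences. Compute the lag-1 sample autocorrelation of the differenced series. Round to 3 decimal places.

First differences Δz: 1.9, -7.3, 0.9, 2.7, -2.0, -1.9, -5.4
Mean of differences = -1.5857
Numerator Σ(Δz_t−Δz̄)(Δz_{t+1}−Δz̄) = -23.9159
Denominator Σ(Δz_t−Δz̄)² = 84.1686
r_1(Δz) = -23.9159 / 84.1686 = -0.284

-0.284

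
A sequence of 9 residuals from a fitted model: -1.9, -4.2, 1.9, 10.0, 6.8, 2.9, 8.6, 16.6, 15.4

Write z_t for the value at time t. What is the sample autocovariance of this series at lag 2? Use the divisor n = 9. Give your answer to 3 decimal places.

Mean z̄ = (-1.9 − 4.2 + 1.9 + 10.0 + 6.8 + 2.9 + 8.6 + 16.6 + 15.4)/9 = 6.2333
Σ_{t=1}^{7}(z_t−z̄)(z_{t+2}−z̄) = -30.5856
γ_2 = -30.5856 / 9 = -3.398

-3.398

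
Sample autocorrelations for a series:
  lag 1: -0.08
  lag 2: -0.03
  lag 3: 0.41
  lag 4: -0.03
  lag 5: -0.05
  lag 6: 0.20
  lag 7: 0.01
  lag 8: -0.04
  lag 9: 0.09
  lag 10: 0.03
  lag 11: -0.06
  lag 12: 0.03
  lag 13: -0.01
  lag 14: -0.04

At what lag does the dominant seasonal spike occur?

3

The largest autocorrelation is r_3 = 0.41, with a weaker echo at lag 6 (0.20); the remaining lags stay at or below 0.09.
The dominant spike at lag 3 indicates a seasonal period of 3.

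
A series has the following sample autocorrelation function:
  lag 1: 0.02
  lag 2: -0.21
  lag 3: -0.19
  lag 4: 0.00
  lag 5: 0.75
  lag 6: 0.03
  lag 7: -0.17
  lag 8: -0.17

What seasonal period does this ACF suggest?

5

The largest autocorrelation is r_5 = 0.75; the remaining lags stay at or below 0.03.
The dominant spike at lag 5 indicates a seasonal period of 5.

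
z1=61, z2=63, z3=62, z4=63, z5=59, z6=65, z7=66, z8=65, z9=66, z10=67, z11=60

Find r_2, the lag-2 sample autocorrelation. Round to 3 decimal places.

Mean z̄ = (61 + 63 + 62 + 63 + 59 + 65 + 66 + 65 + 66 + 67 + 60)/11 = 63.3636
Numerator Σ_{t=1}^{9}(z_t−z̄)(z_{t+2}−z̄) = 3.9174
Denominator Σ(z_t−z̄)² = 70.5455
r_2 = 3.9174 / 70.5455 = 0.056

0.056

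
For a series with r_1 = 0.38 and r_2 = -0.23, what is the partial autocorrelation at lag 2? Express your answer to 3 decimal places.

-0.438

φ_{22} = (r_2 − r_1²) / (1 − r_1²)
r_1² = (0.38)² = 0.1444
Numerator = -0.23 − 0.1444 = -0.3744; denominator = 1 − 0.1444 = 0.8556
φ_{22} = -0.3744 / 0.8556 = -0.438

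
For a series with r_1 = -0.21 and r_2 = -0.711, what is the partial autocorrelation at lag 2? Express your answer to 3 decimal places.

φ_{22} = (r_2 − r_1²) / (1 − r_1²)
r_1² = (-0.21)² = 0.0441
Numerator = -0.711 − 0.0441 = -0.7551; denominator = 1 − 0.0441 = 0.9559
φ_{22} = -0.7551 / 0.9559 = -0.790

-0.790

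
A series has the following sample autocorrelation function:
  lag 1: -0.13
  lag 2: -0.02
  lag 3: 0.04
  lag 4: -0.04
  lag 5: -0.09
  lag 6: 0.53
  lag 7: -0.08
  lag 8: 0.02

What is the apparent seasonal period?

The largest autocorrelation is r_6 = 0.53; the remaining lags stay at or below 0.04.
The dominant spike at lag 6 indicates a seasonal period of 6.

6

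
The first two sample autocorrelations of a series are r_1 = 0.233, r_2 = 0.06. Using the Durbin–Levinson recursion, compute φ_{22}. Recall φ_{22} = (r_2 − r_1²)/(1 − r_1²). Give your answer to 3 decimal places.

φ_{22} = (r_2 − r_1²) / (1 − r_1²)
r_1² = (0.233)² = 0.054289
Numerator = 0.06 − 0.0543 = 0.0057; denominator = 1 − 0.0543 = 0.9457
φ_{22} = 0.0057 / 0.9457 = 0.006

0.006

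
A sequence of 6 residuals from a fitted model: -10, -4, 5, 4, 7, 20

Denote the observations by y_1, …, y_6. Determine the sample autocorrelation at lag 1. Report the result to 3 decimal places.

Mean ȳ = (-10 − 4 + 5 + 4 + 7 + 20)/6 = 3.6667
Σ(y_t−ȳ)(y_{t+1}−ȳ) = (104.7778) + (-10.2222) + (0.4444) + (1.1111) + (54.4444) = 150.5556
Denominator Σ(y_t−ȳ)² = 525.3333
r_1 = 150.5556 / 525.3333 = 0.287

0.287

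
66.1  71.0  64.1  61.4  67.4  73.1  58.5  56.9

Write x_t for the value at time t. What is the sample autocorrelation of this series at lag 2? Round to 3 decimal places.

Mean x̄ = (66.1 + 71.0 + 64.1 + 61.4 + 67.4 + 73.1 + 58.5 + 56.9)/8 = 64.8125
Deviations from mean: 1.2875, 6.1875, -0.7125, -3.4125, 2.5875, 8.2875, -6.3125, -7.9125
Σ(x_t−x̄)(x_{t+2}−x̄) = (-0.9173) + (-21.1148) + (-1.8436) + (-28.2811) + (-16.3336) + (-65.5748) = -134.0653
Denominator Σ(x_t−x̄)² = 229.9288
r_2 = -134.0653 / 229.9288 = -0.583

-0.583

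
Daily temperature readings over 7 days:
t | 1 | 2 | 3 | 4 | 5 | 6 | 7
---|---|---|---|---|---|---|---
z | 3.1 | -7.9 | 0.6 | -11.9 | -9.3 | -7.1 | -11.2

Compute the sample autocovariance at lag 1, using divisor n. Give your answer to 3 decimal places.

Mean z̄ = (3.1 − 7.9 + 0.6 − 11.9 − 9.3 − 7.1 − 11.2)/7 = -6.2429
Σ_{t=1}^{6}(z_t−z̄)(z_{t+1}−z̄) = -41.3690
γ_1 = -41.3690 / 7 = -5.910

-5.910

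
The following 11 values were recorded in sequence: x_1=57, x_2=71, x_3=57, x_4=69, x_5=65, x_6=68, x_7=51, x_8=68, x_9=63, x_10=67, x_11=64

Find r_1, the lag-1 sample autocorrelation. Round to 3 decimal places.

-0.612

Mean x̄ = (57 + 71 + 57 + 69 + 65 + 68 + 51 + 68 + 63 + 67 + 64)/11 = 63.6364
Numerator Σ_{t=1}^{10}(x_t−x̄)(x_{t+1}−x̄) = -234.0413
Denominator Σ(x_t−x̄)² = 382.5455
r_1 = -234.0413 / 382.5455 = -0.612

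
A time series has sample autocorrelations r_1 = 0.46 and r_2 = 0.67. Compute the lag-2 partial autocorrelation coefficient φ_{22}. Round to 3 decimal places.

0.581

φ_{22} = (r_2 − r_1²) / (1 − r_1²)
r_1² = (0.46)² = 0.2116
Numerator = 0.67 − 0.2116 = 0.4584; denominator = 1 − 0.2116 = 0.7884
φ_{22} = 0.4584 / 0.7884 = 0.581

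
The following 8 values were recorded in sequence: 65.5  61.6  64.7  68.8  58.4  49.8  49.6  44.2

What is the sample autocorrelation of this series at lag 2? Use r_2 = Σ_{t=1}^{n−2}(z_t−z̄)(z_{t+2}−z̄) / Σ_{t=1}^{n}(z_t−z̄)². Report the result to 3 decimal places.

0.205

Mean z̄ = (65.5 + 61.6 + 64.7 + 68.8 + 58.4 + 49.8 + 49.6 + 44.2)/8 = 57.8250
Deviations from mean: 7.6750, 3.7750, 6.8750, 10.9750, 0.5750, -8.0250, -8.2250, -13.6250
Numerator Σ_{t=1}^{6}(z_t−z̄)(z_{t+2}−z̄) = 114.6863
Denominator Σ(z_t−z̄)² = 558.8950
r_2 = 114.6863 / 558.8950 = 0.205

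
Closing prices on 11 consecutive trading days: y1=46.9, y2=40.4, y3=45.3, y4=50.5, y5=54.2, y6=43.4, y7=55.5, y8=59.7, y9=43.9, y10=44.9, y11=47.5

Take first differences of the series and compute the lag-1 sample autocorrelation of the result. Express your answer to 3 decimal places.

First differences Δy: -6.5, 4.9, 5.2, 3.7, -10.8, 12.1, 4.2, -15.8, 1.0, 2.6
Mean of differences = 0.0600
Numerator Σ(Δy_t−Δȳ)(Δy_{t+1}−Δȳ) = -186.7836
Denominator Σ(Δy_t−Δȳ)² = 645.0440
r_1(Δy) = -186.7836 / 645.0440 = -0.290

-0.290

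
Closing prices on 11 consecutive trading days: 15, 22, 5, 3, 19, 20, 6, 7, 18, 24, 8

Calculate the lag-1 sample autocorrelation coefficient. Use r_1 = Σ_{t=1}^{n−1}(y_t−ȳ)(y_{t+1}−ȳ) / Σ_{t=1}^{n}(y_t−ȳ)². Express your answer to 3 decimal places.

Mean ȳ = (15 + 22 + 5 + 3 + 19 + 20 + 6 + 7 + 18 + 24 + 8)/11 = 13.3636
Numerator Σ_{t=1}^{10}(y_t−ȳ)(y_{t+1}−ȳ) = -31.6777
Denominator Σ(y_t−ȳ)² = 588.5455
r_1 = -31.6777 / 588.5455 = -0.054

-0.054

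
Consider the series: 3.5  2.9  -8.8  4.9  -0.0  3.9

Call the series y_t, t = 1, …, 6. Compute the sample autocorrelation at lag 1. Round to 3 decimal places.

-0.449

Mean ȳ = (3.5 + 2.9 − 8.8 + 4.9 − 0.0 + 3.9)/6 = 1.0667
Deviations from mean: 2.4333, 1.8333, -9.8667, 3.8333, -1.0667, 2.8333
Numerator Σ_{t=1}^{5}(y_t−ȳ)(y_{t+1}−ȳ) = -58.5611
Denominator Σ(y_t−ȳ)² = 130.4933
r_1 = -58.5611 / 130.4933 = -0.449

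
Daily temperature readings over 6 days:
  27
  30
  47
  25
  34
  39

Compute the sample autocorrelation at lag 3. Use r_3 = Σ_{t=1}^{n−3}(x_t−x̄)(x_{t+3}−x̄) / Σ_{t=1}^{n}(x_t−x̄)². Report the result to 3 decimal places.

Mean x̄ = (27 + 30 + 47 + 25 + 34 + 39)/6 = 33.6667
Deviations from mean: -6.6667, -3.6667, 13.3333, -8.6667, 0.3333, 5.3333
Σ(x_t−x̄)(x_{t+3}−x̄) = (57.7778) + (-1.2222) + (71.1111) = 127.6667
Denominator Σ(x_t−x̄)² = 339.3333
r_3 = 127.6667 / 339.3333 = 0.376

0.376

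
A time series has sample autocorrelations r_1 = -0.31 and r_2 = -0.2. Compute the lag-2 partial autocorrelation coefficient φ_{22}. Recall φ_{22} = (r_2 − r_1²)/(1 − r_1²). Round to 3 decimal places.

φ_{22} = (r_2 − r_1²) / (1 − r_1²)
r_1² = (-0.31)² = 0.0961
Numerator = -0.2 − 0.0961 = -0.2961; denominator = 1 − 0.0961 = 0.9039
φ_{22} = -0.2961 / 0.9039 = -0.328

-0.328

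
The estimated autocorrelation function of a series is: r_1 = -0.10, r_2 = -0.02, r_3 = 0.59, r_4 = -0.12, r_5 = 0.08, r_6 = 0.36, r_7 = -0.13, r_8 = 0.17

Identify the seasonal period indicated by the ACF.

3

The largest autocorrelation is r_3 = 0.59, with a weaker echo at lag 6 (0.36); the remaining lags stay at or below 0.17.
The dominant spike at lag 3 indicates a seasonal period of 3.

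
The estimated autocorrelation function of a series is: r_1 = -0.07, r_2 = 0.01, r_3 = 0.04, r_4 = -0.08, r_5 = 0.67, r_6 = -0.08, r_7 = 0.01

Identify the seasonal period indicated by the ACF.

The largest autocorrelation is r_5 = 0.67; the remaining lags stay at or below 0.04.
The dominant spike at lag 5 indicates a seasonal period of 5.

5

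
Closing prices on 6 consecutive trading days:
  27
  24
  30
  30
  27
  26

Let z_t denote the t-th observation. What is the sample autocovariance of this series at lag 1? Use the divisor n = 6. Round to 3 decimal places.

-0.185

Mean z̄ = (27 + 24 + 30 + 30 + 27 + 26)/6 = 27.3333
Deviations: -0.3333, -3.3333, 2.6667, 2.6667, -0.3333, -1.3333
Σ_{t=1}^{5}(z_t−z̄)(z_{t+1}−z̄) = -1.1111
γ_1 = -1.1111 / 6 = -0.185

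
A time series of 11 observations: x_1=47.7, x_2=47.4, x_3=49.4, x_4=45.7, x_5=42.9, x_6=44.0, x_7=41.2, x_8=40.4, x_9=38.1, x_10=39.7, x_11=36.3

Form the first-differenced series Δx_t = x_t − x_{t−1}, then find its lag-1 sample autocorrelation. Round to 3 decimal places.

-0.453

First differences Δx: -0.3, 2.0, -3.7, -2.8, 1.1, -2.8, -0.8, -2.3, 1.6, -3.4
Mean of differences = -1.1400
Numerator Σ(Δx_t−Δx̄)(Δx_{t+1}−Δx̄) = -18.9176
Denominator Σ(Δx_t−Δx̄)² = 41.7240
r_1(Δx) = -18.9176 / 41.7240 = -0.453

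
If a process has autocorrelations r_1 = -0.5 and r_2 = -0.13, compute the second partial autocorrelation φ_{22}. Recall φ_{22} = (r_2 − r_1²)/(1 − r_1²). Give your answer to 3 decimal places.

-0.507

φ_{22} = (r_2 − r_1²) / (1 − r_1²)
r_1² = (-0.5)² = 0.25
Numerator = -0.13 − 0.2500 = -0.3800; denominator = 1 − 0.2500 = 0.7500
φ_{22} = -0.3800 / 0.7500 = -0.507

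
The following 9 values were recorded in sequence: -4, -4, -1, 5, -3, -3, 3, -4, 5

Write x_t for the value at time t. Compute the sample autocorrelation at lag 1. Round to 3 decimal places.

-0.304

Mean x̄ = (-4 − 4 − 1 + 5 − 3 − 3 + 3 − 4 + 5)/9 = -0.6667
Numerator Σ_{t=1}^{8}(x_t−x̄)(x_{t+1}−x̄) = -37.1111
Denominator Σ(x_t−x̄)² = 122.0000
r_1 = -37.1111 / 122.0000 = -0.304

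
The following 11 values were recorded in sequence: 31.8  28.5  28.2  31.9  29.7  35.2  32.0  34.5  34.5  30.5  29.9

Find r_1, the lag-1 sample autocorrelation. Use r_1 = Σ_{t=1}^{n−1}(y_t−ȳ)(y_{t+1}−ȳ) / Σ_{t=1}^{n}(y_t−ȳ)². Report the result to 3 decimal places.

Mean ȳ = (31.8 + 28.5 + 28.2 + 31.9 + 29.7 + 35.2 + 32.0 + 34.5 + 34.5 + 30.5 + 29.9)/11 = 31.5182
Numerator Σ_{t=1}^{10}(y_t−ȳ)(y_{t+1}−ȳ) = 11.2224
Denominator Σ(y_t−ȳ)² = 58.8764
r_1 = 11.2224 / 58.8764 = 0.191

0.191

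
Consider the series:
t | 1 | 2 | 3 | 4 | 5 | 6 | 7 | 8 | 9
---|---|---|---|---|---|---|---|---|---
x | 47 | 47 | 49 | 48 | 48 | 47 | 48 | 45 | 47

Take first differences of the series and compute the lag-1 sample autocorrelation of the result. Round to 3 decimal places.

-0.600

First differences Δx: 0, 2, -1, 0, -1, 1, -3, 2
Mean of differences = 0.0000
Numerator Σ(Δx_t−Δx̄)(Δx_{t+1}−Δx̄) = -12.0000
Denominator Σ(Δx_t−Δx̄)² = 20.0000
r_1(Δx) = -12.0000 / 20.0000 = -0.600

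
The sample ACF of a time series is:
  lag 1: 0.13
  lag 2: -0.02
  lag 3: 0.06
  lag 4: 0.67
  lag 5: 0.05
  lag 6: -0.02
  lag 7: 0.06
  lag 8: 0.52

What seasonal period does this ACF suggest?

The largest autocorrelation is r_4 = 0.67, with a weaker echo at lag 8 (0.52); the remaining lags stay at or below 0.13.
The dominant spike at lag 4 indicates a seasonal period of 4.

4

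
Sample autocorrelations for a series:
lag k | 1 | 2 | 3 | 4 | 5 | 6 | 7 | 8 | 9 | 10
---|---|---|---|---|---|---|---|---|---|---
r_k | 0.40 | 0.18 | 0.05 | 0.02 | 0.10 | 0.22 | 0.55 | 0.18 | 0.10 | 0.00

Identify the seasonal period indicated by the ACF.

7

The largest autocorrelation is r_7 = 0.55; the remaining lags stay at or below 0.40. The elevated value at lag 1 (0.40), dropping to 0.18 at lag 2, reflects decaying short-term dependence rather than seasonality.
The dominant spike at lag 7 indicates a seasonal period of 7.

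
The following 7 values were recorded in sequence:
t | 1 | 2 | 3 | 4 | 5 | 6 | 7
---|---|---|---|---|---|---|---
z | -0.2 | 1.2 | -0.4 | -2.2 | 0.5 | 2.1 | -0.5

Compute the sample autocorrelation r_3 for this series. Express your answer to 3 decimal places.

Mean z̄ = (-0.2 + 1.2 − 0.4 − 2.2 + 0.5 + 2.1 − 0.5)/7 = 0.0714
Deviations from mean: -0.2714, 1.1286, -0.4714, -2.2714, 0.4286, 2.0286, -0.5714
Σ(z_t−z̄)(z_{t+3}−z̄) = (0.6165) + (0.4837) + (-0.9563) + (1.2980) = 1.4418
Denominator Σ(z_t−z̄)² = 11.3543
r_3 = 1.4418 / 11.3543 = 0.127

0.127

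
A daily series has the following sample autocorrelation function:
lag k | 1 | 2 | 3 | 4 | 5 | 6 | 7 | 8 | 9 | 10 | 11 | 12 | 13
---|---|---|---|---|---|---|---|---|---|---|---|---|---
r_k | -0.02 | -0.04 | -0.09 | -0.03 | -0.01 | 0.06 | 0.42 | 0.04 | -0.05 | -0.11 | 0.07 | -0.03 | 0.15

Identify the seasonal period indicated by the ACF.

7

The largest autocorrelation is r_7 = 0.42; the remaining lags stay at or below 0.15.
The dominant spike at lag 7 indicates a seasonal period of 7.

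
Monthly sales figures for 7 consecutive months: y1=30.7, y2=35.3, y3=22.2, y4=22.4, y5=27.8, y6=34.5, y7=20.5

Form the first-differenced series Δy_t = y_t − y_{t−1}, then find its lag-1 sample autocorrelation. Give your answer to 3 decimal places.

-0.278

First differences Δy: 4.6, -13.1, 0.2, 5.4, 6.7, -14.0
Mean of differences = -1.7000
Numerator Σ(Δy_t−Δȳ)(Δy_{t+1}−Δȳ) = -123.6700
Denominator Σ(Δy_t−Δȳ)² = 445.5200
r_1(Δy) = -123.6700 / 445.5200 = -0.278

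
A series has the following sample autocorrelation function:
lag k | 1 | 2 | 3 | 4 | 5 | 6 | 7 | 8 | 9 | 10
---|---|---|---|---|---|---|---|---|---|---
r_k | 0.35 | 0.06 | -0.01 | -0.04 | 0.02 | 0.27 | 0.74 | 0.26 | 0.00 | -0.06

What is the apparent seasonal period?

7

The largest autocorrelation is r_7 = 0.74; the remaining lags stay at or below 0.35. The elevated value at lag 1 (0.35), dropping to 0.06 at lag 2, reflects decaying short-term dependence rather than seasonality.
The dominant spike at lag 7 indicates a seasonal period of 7.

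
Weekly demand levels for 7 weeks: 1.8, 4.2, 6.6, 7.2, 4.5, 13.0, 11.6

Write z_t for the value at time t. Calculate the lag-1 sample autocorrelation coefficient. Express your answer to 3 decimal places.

0.281

Mean z̄ = (1.8 + 4.2 + 6.6 + 7.2 + 4.5 + 13.0 + 11.6)/7 = 6.9857
Deviations from mean: -5.1857, -2.7857, -0.3857, 0.2143, -2.4857, 6.0143, 4.6143
Σ(z_t−z̄)(z_{t+1}−z̄) = (14.4459) + (1.0745) + (-0.0827) + (-0.5327) + (-14.9498) + (27.7516) = 27.7069
Denominator Σ(z_t−z̄)² = 98.4886
r_1 = 27.7069 / 98.4886 = 0.281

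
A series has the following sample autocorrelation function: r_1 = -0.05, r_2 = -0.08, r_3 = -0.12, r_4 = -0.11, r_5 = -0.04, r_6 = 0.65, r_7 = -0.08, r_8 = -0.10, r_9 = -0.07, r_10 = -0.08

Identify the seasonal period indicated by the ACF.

The largest autocorrelation is r_6 = 0.65; the remaining lags stay at or below -0.04.
The dominant spike at lag 6 indicates a seasonal period of 6.

6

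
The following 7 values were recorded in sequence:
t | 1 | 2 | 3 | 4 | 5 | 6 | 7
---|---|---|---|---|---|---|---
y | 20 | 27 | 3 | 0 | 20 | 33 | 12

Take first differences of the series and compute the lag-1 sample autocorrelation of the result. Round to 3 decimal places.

First differences Δy: 7, -24, -3, 20, 13, -21
Mean of differences = -1.3333
Numerator Σ(Δy_t−Δȳ)(Δy_{t+1}−Δȳ) = -162.7778
Denominator Σ(Δy_t−Δȳ)² = 1633.3333
r_1(Δy) = -162.7778 / 1633.3333 = -0.100

-0.100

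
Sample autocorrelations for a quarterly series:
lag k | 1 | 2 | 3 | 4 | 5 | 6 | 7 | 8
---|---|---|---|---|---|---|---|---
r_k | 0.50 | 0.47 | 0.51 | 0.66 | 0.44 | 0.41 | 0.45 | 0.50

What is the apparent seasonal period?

The largest autocorrelation is r_4 = 0.66; the remaining lags stay at or below 0.51. The elevated value at lag 1 (0.50), dropping to 0.47 at lag 2, reflects decaying short-term dependence rather than seasonality.
The dominant spike at lag 4 indicates a seasonal period of 4.

4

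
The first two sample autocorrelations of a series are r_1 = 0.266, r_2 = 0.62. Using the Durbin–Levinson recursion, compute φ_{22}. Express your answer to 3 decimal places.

0.591

φ_{22} = (r_2 − r_1²) / (1 − r_1²)
r_1² = (0.266)² = 0.070756
Numerator = 0.62 − 0.0708 = 0.5492; denominator = 1 − 0.0708 = 0.9292
φ_{22} = 0.5492 / 0.9292 = 0.591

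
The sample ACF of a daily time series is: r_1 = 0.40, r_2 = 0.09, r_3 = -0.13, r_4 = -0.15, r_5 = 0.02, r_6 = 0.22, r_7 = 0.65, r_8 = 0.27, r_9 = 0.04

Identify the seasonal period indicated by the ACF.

7

The largest autocorrelation is r_7 = 0.65; the remaining lags stay at or below 0.40. The elevated value at lag 1 (0.40), dropping to 0.09 at lag 2, reflects decaying short-term dependence rather than seasonality.
The dominant spike at lag 7 indicates a seasonal period of 7.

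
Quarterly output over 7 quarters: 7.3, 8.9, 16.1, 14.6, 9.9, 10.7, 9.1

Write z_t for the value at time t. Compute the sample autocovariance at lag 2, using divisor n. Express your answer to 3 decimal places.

Mean z̄ = (7.3 + 8.9 + 16.1 + 14.6 + 9.9 + 10.7 + 9.1)/7 = 10.9429
Σ_{t=1}^{5}(z_t−z̄)(z_{t+2}−z̄) = -30.6022
γ_2 = -30.6022 / 7 = -4.372

-4.372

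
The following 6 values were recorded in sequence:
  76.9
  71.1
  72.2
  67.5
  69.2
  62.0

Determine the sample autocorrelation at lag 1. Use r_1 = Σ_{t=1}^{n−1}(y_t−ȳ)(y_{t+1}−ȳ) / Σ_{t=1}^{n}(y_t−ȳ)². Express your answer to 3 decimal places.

0.104

Mean ȳ = (76.9 + 71.1 + 72.2 + 67.5 + 69.2 + 62.0)/6 = 69.8167
Σ(y_t−ȳ)(y_{t+1}−ȳ) = (9.0903) + (3.0586) + (-5.5214) + (1.4286) + (4.8203) = 12.8764
Denominator Σ(y_t−ȳ)² = 124.3483
r_1 = 12.8764 / 124.3483 = 0.104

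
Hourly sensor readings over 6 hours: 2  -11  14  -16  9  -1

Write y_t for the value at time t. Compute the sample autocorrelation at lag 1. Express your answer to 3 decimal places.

-0.844

Mean ȳ = (2 − 11 + 14 − 16 + 9 − 1)/6 = -0.5000
Deviations from mean: 2.5000, -10.5000, 14.5000, -15.5000, 9.5000, -0.5000
Σ(y_t−ȳ)(y_{t+1}−ȳ) = (-26.2500) + (-152.2500) + (-224.7500) + (-147.2500) + (-4.7500) = -555.2500
Denominator Σ(y_t−ȳ)² = 657.5000
r_1 = -555.2500 / 657.5000 = -0.844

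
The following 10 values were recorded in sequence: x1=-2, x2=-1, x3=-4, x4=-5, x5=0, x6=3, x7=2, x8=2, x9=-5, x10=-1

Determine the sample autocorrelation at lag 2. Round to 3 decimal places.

-0.164

Mean x̄ = (-2 − 1 − 4 − 5 + 0 + 3 + 2 + 2 − 5 − 1)/10 = -1.1000
Numerator Σ_{t=1}^{8}(x_t−x̄)(x_{t+2}−x̄) = -12.6200
Denominator Σ(x_t−x̄)² = 76.9000
r_2 = -12.6200 / 76.9000 = -0.164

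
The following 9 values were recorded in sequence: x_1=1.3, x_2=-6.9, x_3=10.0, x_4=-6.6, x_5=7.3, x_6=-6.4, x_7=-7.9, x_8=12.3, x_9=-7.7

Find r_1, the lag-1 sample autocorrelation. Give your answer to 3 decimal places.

Mean x̄ = (1.3 − 6.9 + 10.0 − 6.6 + 7.3 − 6.4 − 7.9 + 12.3 − 7.7)/9 = -0.5111
Numerator Σ_{t=1}^{8}(x_t−x̄)(x_{t+1}−x̄) = -379.5312
Denominator Σ(x_t−x̄)² = 557.7489
r_1 = -379.5312 / 557.7489 = -0.680

-0.680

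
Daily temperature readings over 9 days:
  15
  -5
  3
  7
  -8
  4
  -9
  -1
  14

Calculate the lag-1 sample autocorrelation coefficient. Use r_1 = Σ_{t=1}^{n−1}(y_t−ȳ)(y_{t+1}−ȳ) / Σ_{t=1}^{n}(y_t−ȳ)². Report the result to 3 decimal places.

-0.294

Mean ȳ = (15 − 5 + 3 + 7 − 8 + 4 − 9 − 1 + 14)/9 = 2.2222
Numerator Σ_{t=1}^{8}(y_t−ȳ)(y_{t+1}−ȳ) = -182.9383
Denominator Σ(y_t−ȳ)² = 621.5556
r_1 = -182.9383 / 621.5556 = -0.294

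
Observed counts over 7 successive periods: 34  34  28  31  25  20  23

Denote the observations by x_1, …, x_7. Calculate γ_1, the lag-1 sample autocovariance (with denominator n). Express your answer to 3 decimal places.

12.956

Mean x̄ = (34 + 34 + 28 + 31 + 25 + 20 + 23)/7 = 27.8571
Deviations: 6.1429, 6.1429, 0.1429, 3.1429, -2.8571, -7.8571, -4.8571
Σ_{t=1}^{6}(x_t−x̄)(x_{t+1}−x̄) = 90.6939
γ_1 = 90.6939 / 7 = 12.956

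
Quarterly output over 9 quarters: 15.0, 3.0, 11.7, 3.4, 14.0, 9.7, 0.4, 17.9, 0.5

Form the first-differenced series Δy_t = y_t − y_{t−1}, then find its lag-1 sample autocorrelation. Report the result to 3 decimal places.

-0.656

First differences Δy: -12.0, 8.7, -8.3, 10.6, -4.3, -9.3, 17.5, -17.4
Mean of differences = -1.8125
Numerator Σ(Δy_t−Δȳ)(Δy_{t+1}−Δȳ) = -713.7089
Denominator Σ(Δy_t−Δȳ)² = 1088.6488
r_1(Δy) = -713.7089 / 1088.6488 = -0.656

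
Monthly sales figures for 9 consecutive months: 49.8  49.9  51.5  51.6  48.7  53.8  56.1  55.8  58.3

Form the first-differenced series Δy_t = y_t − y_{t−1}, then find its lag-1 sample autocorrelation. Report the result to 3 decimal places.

First differences Δy: 0.1, 1.6, 0.1, -2.9, 5.1, 2.3, -0.3, 2.5
Mean of differences = 1.0625
Numerator Σ(Δy_t−Δȳ)(Δy_{t+1}−Δȳ) = -11.8677
Denominator Σ(Δy_t−Δȳ)² = 39.5988
r_1(Δy) = -11.8677 / 39.5988 = -0.300

-0.300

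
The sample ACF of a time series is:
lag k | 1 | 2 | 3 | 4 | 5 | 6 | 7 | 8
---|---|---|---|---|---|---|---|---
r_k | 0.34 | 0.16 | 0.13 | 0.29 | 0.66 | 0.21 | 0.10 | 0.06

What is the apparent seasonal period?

5

The largest autocorrelation is r_5 = 0.66; the remaining lags stay at or below 0.34. The elevated value at lag 1 (0.34), dropping to 0.16 at lag 2, reflects decaying short-term dependence rather than seasonality.
The dominant spike at lag 5 indicates a seasonal period of 5.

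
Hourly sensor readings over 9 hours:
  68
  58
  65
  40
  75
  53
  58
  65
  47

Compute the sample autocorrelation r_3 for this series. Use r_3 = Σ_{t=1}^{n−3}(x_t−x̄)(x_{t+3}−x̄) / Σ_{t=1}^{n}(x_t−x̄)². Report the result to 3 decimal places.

-0.040

Mean x̄ = (68 + 58 + 65 + 40 + 75 + 53 + 58 + 65 + 47)/9 = 58.7778
Σ(x_t−x̄)(x_{t+3}−x̄) = (-173.1728) + (-12.6173) + (-35.9506) + (14.6049) + (100.9383) + (68.0494) = -38.1481
Denominator Σ(x_t−x̄)² = 951.5556
r_3 = -38.1481 / 951.5556 = -0.040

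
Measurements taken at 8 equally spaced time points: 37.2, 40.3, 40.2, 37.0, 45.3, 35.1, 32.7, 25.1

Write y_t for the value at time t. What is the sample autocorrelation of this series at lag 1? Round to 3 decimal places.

0.230

Mean ȳ = (37.2 + 40.3 + 40.2 + 37.0 + 45.3 + 35.1 + 32.7 + 25.1)/8 = 36.6125
Deviations from mean: 0.5875, 3.6875, 3.5875, 0.3875, 8.6875, -1.5125, -3.9125, -11.5125
Σ(y_t−ȳ)(y_{t+1}−ȳ) = (2.1664) + (13.2289) + (1.3902) + (3.3664) + (-13.1398) + (5.9177) + (45.0427) = 57.9723
Denominator Σ(y_t−ȳ)² = 252.5688
r_1 = 57.9723 / 252.5688 = 0.230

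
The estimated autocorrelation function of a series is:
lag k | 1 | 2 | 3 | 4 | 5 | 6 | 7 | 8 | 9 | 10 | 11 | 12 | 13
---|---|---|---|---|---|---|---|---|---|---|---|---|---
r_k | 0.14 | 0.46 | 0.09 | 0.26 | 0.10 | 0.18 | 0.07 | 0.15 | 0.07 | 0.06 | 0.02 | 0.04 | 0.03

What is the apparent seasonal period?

The largest autocorrelation is r_2 = 0.46, with weaker echoes at lags 4 (0.26), 6 (0.18) and 8 (0.15); the remaining lags stay at or below 0.14.
The dominant spike at lag 2 indicates a seasonal period of 2.

2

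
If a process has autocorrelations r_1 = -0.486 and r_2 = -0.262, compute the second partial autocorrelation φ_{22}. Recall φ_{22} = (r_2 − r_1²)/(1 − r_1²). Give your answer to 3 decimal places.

φ_{22} = (r_2 − r_1²) / (1 − r_1²)
r_1² = (-0.486)² = 0.236196
Numerator = -0.262 − 0.2362 = -0.4982; denominator = 1 − 0.2362 = 0.7638
φ_{22} = -0.4982 / 0.7638 = -0.652

-0.652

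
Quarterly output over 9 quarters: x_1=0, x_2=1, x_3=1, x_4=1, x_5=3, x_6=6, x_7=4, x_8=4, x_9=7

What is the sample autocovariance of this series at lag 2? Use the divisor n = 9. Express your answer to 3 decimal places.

Mean x̄ = (0 + 1 + 1 + 1 + 3 + 6 + 4 + 4 + 7)/9 = 3.0000
Σ_{t=1}^{7}(x_t−x̄)(x_{t+2}−x̄) = 11.0000
γ_2 = 11.0000 / 9 = 1.222

1.222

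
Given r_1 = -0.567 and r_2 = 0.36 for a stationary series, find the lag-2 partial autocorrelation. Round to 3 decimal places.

φ_{22} = (r_2 − r_1²) / (1 − r_1²)
r_1² = (-0.567)² = 0.321489
Numerator = 0.36 − 0.3215 = 0.0385; denominator = 1 − 0.3215 = 0.6785
φ_{22} = 0.0385 / 0.6785 = 0.057

0.057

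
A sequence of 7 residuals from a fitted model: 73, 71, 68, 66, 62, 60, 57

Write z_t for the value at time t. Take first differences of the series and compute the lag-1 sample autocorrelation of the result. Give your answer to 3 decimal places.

-0.733

First differences Δz: -2, -3, -2, -4, -2, -3
Mean of differences = -2.6667
Numerator Σ(Δz_t−Δz̄)(Δz_{t+1}−Δz̄) = -2.4444
Denominator Σ(Δz_t−Δz̄)² = 3.3333
r_1(Δz) = -2.4444 / 3.3333 = -0.733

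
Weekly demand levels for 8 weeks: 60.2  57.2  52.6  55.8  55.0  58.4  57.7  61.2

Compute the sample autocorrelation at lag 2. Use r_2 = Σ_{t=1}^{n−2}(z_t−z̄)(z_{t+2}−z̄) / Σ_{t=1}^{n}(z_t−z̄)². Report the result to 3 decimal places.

Mean z̄ = (60.2 + 57.2 + 52.6 + 55.8 + 55.0 + 58.4 + 57.7 + 61.2)/8 = 57.2625
Deviations from mean: 2.9375, -0.0625, -4.6625, -1.4625, -2.2625, 1.1375, 0.4375, 3.9375
Σ(z_t−z̄)(z_{t+2}−z̄) = (-13.6961) + (0.0914) + (10.5489) + (-1.6636) + (-0.9898) + (4.4789) = -1.2303
Denominator Σ(z_t−z̄)² = 54.6188
r_2 = -1.2303 / 54.6188 = -0.023

-0.023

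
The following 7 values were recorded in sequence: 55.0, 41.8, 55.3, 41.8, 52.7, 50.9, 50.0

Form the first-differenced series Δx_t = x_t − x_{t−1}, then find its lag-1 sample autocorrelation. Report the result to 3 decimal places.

-0.789

First differences Δx: -13.2, 13.5, -13.5, 10.9, -1.8, -0.9
Mean of differences = -0.8333
Numerator Σ(Δx_t−Δx̄)(Δx_{t+1}−Δx̄) = -518.7111
Denominator Σ(Δx_t−Δx̄)² = 657.4333
r_1(Δx) = -518.7111 / 657.4333 = -0.789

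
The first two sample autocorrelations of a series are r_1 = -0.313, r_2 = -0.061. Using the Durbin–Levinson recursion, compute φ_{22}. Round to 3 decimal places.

φ_{22} = (r_2 − r_1²) / (1 − r_1²)
r_1² = (-0.313)² = 0.097969
Numerator = -0.061 − 0.0980 = -0.1590; denominator = 1 − 0.0980 = 0.9020
φ_{22} = -0.1590 / 0.9020 = -0.176

-0.176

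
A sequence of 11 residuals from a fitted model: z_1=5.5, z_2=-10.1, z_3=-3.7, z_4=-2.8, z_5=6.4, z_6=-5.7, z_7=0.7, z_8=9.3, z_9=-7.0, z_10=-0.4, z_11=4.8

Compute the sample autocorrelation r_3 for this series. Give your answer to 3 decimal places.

0.220

Mean z̄ = (5.5 − 10.1 − 3.7 − 2.8 + 6.4 − 5.7 + 0.7 + 9.3 − 7.0 − 0.4 + 4.8)/11 = -0.2727
Numerator Σ_{t=1}^{8}(z_t−z̄)(z_{t+3}−z̄) = 84.8014
Denominator Σ(z_t−z̄)² = 385.6018
r_3 = 84.8014 / 385.6018 = 0.220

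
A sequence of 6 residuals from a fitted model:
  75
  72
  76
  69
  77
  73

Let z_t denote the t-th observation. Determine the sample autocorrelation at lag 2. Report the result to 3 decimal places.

Mean z̄ = (75 + 72 + 76 + 69 + 77 + 73)/6 = 73.6667
Deviations from mean: 1.3333, -1.6667, 2.3333, -4.6667, 3.3333, -0.6667
Σ(z_t−z̄)(z_{t+2}−z̄) = (3.1111) + (7.7778) + (7.7778) + (3.1111) = 21.7778
Denominator Σ(z_t−z̄)² = 43.3333
r_2 = 21.7778 / 43.3333 = 0.503

0.503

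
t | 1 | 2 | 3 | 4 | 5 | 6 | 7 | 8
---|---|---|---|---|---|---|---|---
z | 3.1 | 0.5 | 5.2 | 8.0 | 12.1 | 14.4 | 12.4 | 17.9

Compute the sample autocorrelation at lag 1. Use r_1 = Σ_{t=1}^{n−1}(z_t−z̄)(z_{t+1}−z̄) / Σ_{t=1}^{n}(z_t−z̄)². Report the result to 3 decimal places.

0.591

Mean z̄ = (3.1 + 0.5 + 5.2 + 8.0 + 12.1 + 14.4 + 12.4 + 17.9)/8 = 9.2000
Σ(z_t−z̄)(z_{t+1}−z̄) = (53.0700) + (34.8000) + (4.8000) + (-3.4800) + (15.0800) + (16.6400) + (27.8400) = 148.7500
Denominator Σ(z_t−z̄)² = 251.7200
r_1 = 148.7500 / 251.7200 = 0.591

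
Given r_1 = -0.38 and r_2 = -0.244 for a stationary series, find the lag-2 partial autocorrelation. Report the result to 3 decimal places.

φ_{22} = (r_2 − r_1²) / (1 − r_1²)
r_1² = (-0.38)² = 0.1444
Numerator = -0.244 − 0.1444 = -0.3884; denominator = 1 − 0.1444 = 0.8556
φ_{22} = -0.3884 / 0.8556 = -0.454

-0.454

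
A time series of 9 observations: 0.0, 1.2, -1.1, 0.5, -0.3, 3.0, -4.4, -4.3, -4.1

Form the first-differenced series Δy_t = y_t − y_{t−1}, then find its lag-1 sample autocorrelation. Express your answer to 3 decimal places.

-0.525

First differences Δy: 1.2, -2.3, 1.6, -0.8, 3.3, -7.4, 0.1, 0.2
Mean of differences = -0.5125
Numerator Σ(Δy_t−Δȳ)(Δy_{t+1}−Δȳ) = -38.5814
Denominator Σ(Δy_t−Δȳ)² = 73.5288
r_1(Δy) = -38.5814 / 73.5288 = -0.525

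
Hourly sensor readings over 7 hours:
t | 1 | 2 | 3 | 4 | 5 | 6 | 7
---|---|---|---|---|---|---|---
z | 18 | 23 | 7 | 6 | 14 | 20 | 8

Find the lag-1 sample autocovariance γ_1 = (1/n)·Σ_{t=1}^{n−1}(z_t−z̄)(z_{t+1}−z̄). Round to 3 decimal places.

-1.012

Mean z̄ = (18 + 23 + 7 + 6 + 14 + 20 + 8)/7 = 13.7143
Deviations: 4.2857, 9.2857, -6.7143, -7.7143, 0.2857, 6.2857, -5.7143
Σ_{t=1}^{6}(z_t−z̄)(z_{t+1}−z̄) = -7.0816
γ_1 = -7.0816 / 7 = -1.012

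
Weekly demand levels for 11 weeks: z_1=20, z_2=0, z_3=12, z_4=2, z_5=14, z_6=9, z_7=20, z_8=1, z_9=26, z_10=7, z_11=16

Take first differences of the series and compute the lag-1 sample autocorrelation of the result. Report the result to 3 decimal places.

-0.814

First differences Δz: -20, 12, -10, 12, -5, 11, -19, 25, -19, 9
Mean of differences = -0.4000
Numerator Σ(Δz_t−Δz̄)(Δz_{t+1}−Δz̄) = -1922.3600
Denominator Σ(Δz_t−Δz̄)² = 2360.4000
r_1(Δz) = -1922.3600 / 2360.4000 = -0.814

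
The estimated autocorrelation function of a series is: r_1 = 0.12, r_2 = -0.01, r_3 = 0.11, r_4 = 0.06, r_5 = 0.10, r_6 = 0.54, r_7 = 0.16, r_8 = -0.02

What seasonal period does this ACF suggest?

6

The largest autocorrelation is r_6 = 0.54; the remaining lags stay at or below 0.16.
The dominant spike at lag 6 indicates a seasonal period of 6.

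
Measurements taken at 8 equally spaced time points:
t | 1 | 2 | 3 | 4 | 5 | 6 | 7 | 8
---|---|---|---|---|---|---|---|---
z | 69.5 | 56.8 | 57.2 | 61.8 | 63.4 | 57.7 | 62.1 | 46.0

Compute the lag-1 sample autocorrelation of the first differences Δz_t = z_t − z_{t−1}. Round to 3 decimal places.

-0.226

First differences Δz: -12.7, 0.4, 4.6, 1.6, -5.7, 4.4, -16.1
Mean of differences = -3.3571
Numerator Σ(Δz_t−Δz̄)(Δz_{t+1}−Δz̄) = -94.3976
Denominator Σ(Δz_t−Δz̄)² = 417.3371
r_1(Δz) = -94.3976 / 417.3371 = -0.226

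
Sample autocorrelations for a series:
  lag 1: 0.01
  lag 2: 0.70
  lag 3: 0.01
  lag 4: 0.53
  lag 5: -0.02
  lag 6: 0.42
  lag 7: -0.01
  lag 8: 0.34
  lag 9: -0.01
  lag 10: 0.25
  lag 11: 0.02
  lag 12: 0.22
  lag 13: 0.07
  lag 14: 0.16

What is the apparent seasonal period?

The largest autocorrelation is r_2 = 0.70, with weaker echoes at lags 4 (0.53), 6 (0.42), 8 (0.34), 10 (0.25), 12 (0.22) and 14 (0.16); the remaining lags stay at or below 0.07.
The dominant spike at lag 2 indicates a seasonal period of 2.

2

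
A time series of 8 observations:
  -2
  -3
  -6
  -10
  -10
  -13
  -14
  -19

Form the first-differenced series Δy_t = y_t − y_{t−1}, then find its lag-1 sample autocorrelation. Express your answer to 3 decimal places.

First differences Δy: -1, -3, -4, 0, -3, -1, -5
Mean of differences = -2.4286
Numerator Σ(Δy_t−Δȳ)(Δy_{t+1}−Δȳ) = -9.6122
Denominator Σ(Δy_t−Δȳ)² = 19.7143
r_1(Δy) = -9.6122 / 19.7143 = -0.488

-0.488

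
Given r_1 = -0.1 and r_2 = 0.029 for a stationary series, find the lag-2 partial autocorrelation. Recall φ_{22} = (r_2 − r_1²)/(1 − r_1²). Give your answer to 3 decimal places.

φ_{22} = (r_2 − r_1²) / (1 − r_1²)
r_1² = (-0.1)² = 0.01
Numerator = 0.029 − 0.0100 = 0.0190; denominator = 1 − 0.0100 = 0.9900
φ_{22} = 0.0190 / 0.9900 = 0.019

0.019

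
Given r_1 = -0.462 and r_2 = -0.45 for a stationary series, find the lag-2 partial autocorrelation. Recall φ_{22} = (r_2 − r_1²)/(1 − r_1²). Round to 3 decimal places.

φ_{22} = (r_2 − r_1²) / (1 − r_1²)
r_1² = (-0.462)² = 0.213444
Numerator = -0.45 − 0.2134 = -0.6634; denominator = 1 − 0.2134 = 0.7866
φ_{22} = -0.6634 / 0.7866 = -0.843

-0.843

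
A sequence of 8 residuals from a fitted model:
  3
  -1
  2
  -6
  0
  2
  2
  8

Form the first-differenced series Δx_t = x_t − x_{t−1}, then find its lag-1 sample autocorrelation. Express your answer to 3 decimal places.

First differences Δx: -4, 3, -8, 6, 2, 0, 6
Mean of differences = 0.7143
Numerator Σ(Δx_t−Δx̄)(Δx_{t+1}−Δx̄) = -74.6531
Denominator Σ(Δx_t−Δx̄)² = 161.4286
r_1(Δx) = -74.6531 / 161.4286 = -0.462

-0.462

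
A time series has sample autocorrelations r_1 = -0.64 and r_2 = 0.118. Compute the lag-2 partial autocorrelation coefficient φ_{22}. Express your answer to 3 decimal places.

φ_{22} = (r_2 − r_1²) / (1 − r_1²)
r_1² = (-0.64)² = 0.4096
Numerator = 0.118 − 0.4096 = -0.2916; denominator = 1 − 0.4096 = 0.5904
φ_{22} = -0.2916 / 0.5904 = -0.494

-0.494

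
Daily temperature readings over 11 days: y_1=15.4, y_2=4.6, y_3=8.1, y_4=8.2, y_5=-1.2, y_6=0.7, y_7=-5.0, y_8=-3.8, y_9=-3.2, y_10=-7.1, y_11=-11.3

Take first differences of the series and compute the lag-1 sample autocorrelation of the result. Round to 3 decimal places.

First differences Δy: -10.8, 3.5, 0.1, -9.4, 1.9, -5.7, 1.2, 0.6, -3.9, -4.2
Mean of differences = -2.6700
Numerator Σ(Δy_t−Δȳ)(Δy_{t+1}−Δȳ) = -97.5279
Denominator Σ(Δy_t−Δȳ)² = 216.7210
r_1(Δy) = -97.5279 / 216.7210 = -0.450

-0.450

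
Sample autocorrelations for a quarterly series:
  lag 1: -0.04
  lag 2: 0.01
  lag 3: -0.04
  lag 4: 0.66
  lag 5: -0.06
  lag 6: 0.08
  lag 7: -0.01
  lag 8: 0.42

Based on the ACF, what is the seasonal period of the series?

4

The largest autocorrelation is r_4 = 0.66, with a weaker echo at lag 8 (0.42); the remaining lags stay at or below 0.08.
The dominant spike at lag 4 indicates a seasonal period of 4.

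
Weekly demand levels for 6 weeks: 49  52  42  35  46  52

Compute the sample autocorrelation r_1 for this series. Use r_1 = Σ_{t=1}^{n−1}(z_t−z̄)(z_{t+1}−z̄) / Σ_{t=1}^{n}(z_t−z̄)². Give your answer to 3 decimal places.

Mean z̄ = (49 + 52 + 42 + 35 + 46 + 52)/6 = 46.0000
Deviations from mean: 3.0000, 6.0000, -4.0000, -11.0000, 0.0000, 6.0000
Σ(z_t−z̄)(z_{t+1}−z̄) = (18.0000) + (-24.0000) + (44.0000) + (0.0000) + (0.0000) = 38.0000
Denominator Σ(z_t−z̄)² = 218.0000
r_1 = 38.0000 / 218.0000 = 0.174

0.174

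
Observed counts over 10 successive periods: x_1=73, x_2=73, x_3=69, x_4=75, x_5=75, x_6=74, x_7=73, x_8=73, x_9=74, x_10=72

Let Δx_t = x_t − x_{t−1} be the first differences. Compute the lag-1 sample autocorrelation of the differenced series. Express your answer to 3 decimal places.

-0.423

First differences Δx: 0, -4, 6, 0, -1, -1, 0, 1, -2
Mean of differences = -0.1111
Numerator Σ(Δx_t−Δx̄)(Δx_{t+1}−Δx̄) = -24.9012
Denominator Σ(Δx_t−Δx̄)² = 58.8889
r_1(Δx) = -24.9012 / 58.8889 = -0.423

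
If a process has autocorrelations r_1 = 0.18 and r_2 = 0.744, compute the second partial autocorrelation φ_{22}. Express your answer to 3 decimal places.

0.735

φ_{22} = (r_2 − r_1²) / (1 − r_1²)
r_1² = (0.18)² = 0.0324
Numerator = 0.744 − 0.0324 = 0.7116; denominator = 1 − 0.0324 = 0.9676
φ_{22} = 0.7116 / 0.9676 = 0.735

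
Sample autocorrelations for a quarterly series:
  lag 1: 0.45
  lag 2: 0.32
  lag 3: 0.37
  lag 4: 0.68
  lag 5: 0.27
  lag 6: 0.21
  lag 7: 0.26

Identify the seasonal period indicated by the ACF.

4

The largest autocorrelation is r_4 = 0.68; the remaining lags stay at or below 0.45. The elevated value at lag 1 (0.45), dropping to 0.32 at lag 2, reflects decaying short-term dependence rather than seasonality.
The dominant spike at lag 4 indicates a seasonal period of 4.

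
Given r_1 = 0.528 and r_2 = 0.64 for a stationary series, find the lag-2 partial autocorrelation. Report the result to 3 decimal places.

φ_{22} = (r_2 − r_1²) / (1 − r_1²)
r_1² = (0.528)² = 0.278784
Numerator = 0.64 − 0.2788 = 0.3612; denominator = 1 − 0.2788 = 0.7212
φ_{22} = 0.3612 / 0.7212 = 0.501

0.501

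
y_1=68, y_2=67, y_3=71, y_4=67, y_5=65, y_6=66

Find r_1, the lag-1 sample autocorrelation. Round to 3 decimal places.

Mean ȳ = (68 + 67 + 71 + 67 + 65 + 66)/6 = 67.3333
Σ(y_t−ȳ)(y_{t+1}−ȳ) = (-0.2222) + (-1.2222) + (-1.2222) + (0.7778) + (3.1111) = 1.2222
Denominator Σ(y_t−ȳ)² = 21.3333
r_1 = 1.2222 / 21.3333 = 0.057

0.057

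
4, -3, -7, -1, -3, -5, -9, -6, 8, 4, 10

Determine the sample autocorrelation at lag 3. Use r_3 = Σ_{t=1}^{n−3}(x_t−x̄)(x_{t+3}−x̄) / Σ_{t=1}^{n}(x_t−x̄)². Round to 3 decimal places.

Mean x̄ = (4 − 3 − 7 − 1 − 3 − 5 − 9 − 6 + 8 + 4 + 10)/11 = -0.7273
Numerator Σ_{t=1}^{8}(x_t−x̄)(x_{t+3}−x̄) = -88.0413
Denominator Σ(x_t−x̄)² = 400.1818
r_3 = -88.0413 / 400.1818 = -0.220

-0.220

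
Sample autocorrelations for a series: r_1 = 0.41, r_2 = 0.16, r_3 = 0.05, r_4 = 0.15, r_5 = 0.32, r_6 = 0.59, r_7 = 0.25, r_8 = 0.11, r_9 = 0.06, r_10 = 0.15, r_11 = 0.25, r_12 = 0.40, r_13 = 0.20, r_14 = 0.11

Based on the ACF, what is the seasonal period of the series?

The largest autocorrelation is r_6 = 0.59; the remaining lags stay at or below 0.41. The elevated value at lag 1 (0.41), dropping to 0.16 at lag 2, reflects decaying short-term dependence rather than seasonality.
The dominant spike at lag 6 indicates a seasonal period of 6.

6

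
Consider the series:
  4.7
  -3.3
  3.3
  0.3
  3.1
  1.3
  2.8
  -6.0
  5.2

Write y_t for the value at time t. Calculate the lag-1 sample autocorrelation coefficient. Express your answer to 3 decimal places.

-0.612

Mean ȳ = (4.7 − 3.3 + 3.3 + 0.3 + 3.1 + 1.3 + 2.8 − 6.0 + 5.2)/9 = 1.2667
Numerator Σ_{t=1}^{8}(y_t−ȳ)(y_{t+1}−ȳ) = -68.3144
Denominator Σ(y_t−ȳ)² = 111.7000
r_1 = -68.3144 / 111.7000 = -0.612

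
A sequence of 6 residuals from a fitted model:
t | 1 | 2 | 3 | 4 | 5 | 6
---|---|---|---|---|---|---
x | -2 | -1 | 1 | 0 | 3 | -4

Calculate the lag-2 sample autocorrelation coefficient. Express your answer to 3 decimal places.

Mean x̄ = (-2 − 1 + 1 + 0 + 3 − 4)/6 = -0.5000
Deviations from mean: -1.5000, -0.5000, 1.5000, 0.5000, 3.5000, -3.5000
Numerator Σ_{t=1}^{4}(x_t−x̄)(x_{t+2}−x̄) = 1.0000
Denominator Σ(x_t−x̄)² = 29.5000
r_2 = 1.0000 / 29.5000 = 0.034

0.034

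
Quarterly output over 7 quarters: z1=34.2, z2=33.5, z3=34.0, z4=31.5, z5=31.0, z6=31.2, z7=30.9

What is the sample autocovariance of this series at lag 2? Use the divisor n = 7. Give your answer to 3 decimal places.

0.396

Mean z̄ = (34.2 + 33.5 + 34.0 + 31.5 + 31.0 + 31.2 + 30.9)/7 = 32.3286
Σ_{t=1}^{5}(z_t−z̄)(z_{t+2}−z̄) = 2.7698
γ_2 = 2.7698 / 7 = 0.396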